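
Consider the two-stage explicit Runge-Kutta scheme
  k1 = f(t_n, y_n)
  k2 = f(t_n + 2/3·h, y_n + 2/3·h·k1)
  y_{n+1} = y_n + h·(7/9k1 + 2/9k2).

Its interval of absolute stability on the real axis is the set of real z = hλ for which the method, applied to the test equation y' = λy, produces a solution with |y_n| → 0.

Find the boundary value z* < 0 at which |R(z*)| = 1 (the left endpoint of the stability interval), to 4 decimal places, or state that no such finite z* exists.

Set f=λy, z=hλ:
  k1=λy_n ⇒ h·k1=z·y_n;  k2=λ(1+2/3z)y_n ⇒ h·k2=z(1+2/3z)y_n
  y_{n+1}/y_n = 1 + 7/9z + 2/9z(1+2/3z) = 1 + z + 4/27z²
  R(z) = 1 + z + 4/27z².

Boundary: |R(x)|=1, x<0.
x=-1.33: |R|=0.0679
R=1: x+4/27x²=0 ⇒ x=−27/4=-6.7500; min R=1−1/(4·4/27)=-0.6875>−1
Confirm numerically:
  x=-5.959: |R|=0.30169 <1
  x=-5.277: |R|=0.15156 <1
  x=-5.143: |R|=0.22441 <1
  x=-7.322: |R|=1.62047 >1
  x=-7.319: |R|=1.61696 >1
  x=-6.805: |R|=1.05545 >1
So |R|<1 on (-6.7500, 0).

left endpoint -6.7500.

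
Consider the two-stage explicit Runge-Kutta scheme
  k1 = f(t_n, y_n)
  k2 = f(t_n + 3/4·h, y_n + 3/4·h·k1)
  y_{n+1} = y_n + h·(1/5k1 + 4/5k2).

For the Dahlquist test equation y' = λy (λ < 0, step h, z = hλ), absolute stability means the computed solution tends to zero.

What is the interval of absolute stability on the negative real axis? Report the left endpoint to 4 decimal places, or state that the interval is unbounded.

(-1.6667, 0).

On y'=λy, z=hλ:
  k1=λy_n ⇒ h·k1=z·y_n;  k2=λ(1+3/4z)y_n ⇒ h·k2=z(1+3/4z)y_n
  y_{n+1}/y_n = 1 + 1/5z + 4/5z(1+3/4z) = 1 + z + 3/5z²
  R(z) = 1 + z + 3/5z².

Solve |R(x)|<1 on ℝ⁻.
x=-0.86: |R|=0.5838
R=1: x+3/5x²=0 ⇒ x=−5/3=-1.6667; min R=1−1/(4·3/5)=0.5833>−1
Confirm numerically:
  x=-1.485: |R|=0.83814 <1
  x=-0.987: |R|=0.59750 <1
  x=-0.966: |R|=0.59389 <1
  x=-0.849: |R|=0.58348 <1
  x=-2.262: |R|=1.80799 >1
  x=-2.086: |R|=1.52484 >1
  x=-1.885: |R|=1.24694 >1
Interval (-1.6667, 0).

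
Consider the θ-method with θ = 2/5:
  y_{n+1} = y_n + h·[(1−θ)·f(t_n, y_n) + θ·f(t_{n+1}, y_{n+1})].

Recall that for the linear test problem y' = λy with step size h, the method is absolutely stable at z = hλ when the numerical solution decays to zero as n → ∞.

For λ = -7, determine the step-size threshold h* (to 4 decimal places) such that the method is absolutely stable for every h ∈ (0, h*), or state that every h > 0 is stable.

(-10.0000,0); λ=-7 ⇒ h* = (10)/7 = 1.4286.

On y'=λy, z=hλ:
  y_{n+1} = y_n + z·[3/5·y_n + 2/5·y_{n+1}] ⇒ (1 − 2/5z)y_{n+1} = (1 + 3/5z)y_n
  Hence R(z) = (1 + 3/5z)/(1 − 2/5z).

Find x<0 with |R(x)|<1.
x=-1.69: |R|=0.0084
R=−1: 1+3/5x = −1+2/5x ⇒ -1/5x=2 ⇒ x=2/(-1/5)=-10.0000
Confirm numerically:
  x=-8.854: |R|=0.94953 <1
  x=-7.736: |R|=0.88941 <1
  x=-4.085: |R|=0.55087 <1
  x=-10.583: |R|=1.02228 >1
  x=-10.462: |R|=1.01782 >1
  x=-10.045: |R|=1.00179 >1
So |R|<1 on (-10.0000, 0).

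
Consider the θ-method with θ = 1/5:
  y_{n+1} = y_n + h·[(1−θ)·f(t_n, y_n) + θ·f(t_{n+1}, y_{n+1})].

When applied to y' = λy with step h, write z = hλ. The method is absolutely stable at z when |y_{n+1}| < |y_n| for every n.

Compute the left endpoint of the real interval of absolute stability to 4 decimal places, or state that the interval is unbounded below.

z* = -3.3333.

Set f=λy, z=hλ:
  y_{n+1} = y_n + z·[4/5·y_n + 1/5·y_{n+1}] ⇒ (1 − 1/5z)y_{n+1} = (1 + 4/5z)y_n
  R(z) = (1 + 4/5z)/(1 − 1/5z).

Need |R(x)|<1, x<0.
x=-1.16: |R|=0.0584
R=−1: 1+4/5x = −1+1/5x ⇒ -3/5x=2 ⇒ x=2/(-3/5)=-3.3333
Confirm numerically:
  x=-2.613: |R|=0.71614 <1
  x=-1.672: |R|=0.25300 <1
  x=-1.486: |R|=0.14554 <1
  x=-3.569: |R|=1.08251 >1
  x=-3.443: |R|=1.03897 >1
  x=-3.440: |R|=1.03791 >1
So |R|<1 on (-3.3333, 0).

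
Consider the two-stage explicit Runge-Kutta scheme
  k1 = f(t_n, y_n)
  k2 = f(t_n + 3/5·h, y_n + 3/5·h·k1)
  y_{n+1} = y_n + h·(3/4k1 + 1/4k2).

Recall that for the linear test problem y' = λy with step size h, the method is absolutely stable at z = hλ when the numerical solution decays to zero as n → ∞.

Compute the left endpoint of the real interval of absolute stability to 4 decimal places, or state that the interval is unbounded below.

left endpoint -6.6667.

On y'=λy, z=hλ:
  k1=λy_n ⇒ h·k1=z·y_n;  k2=λ(1+3/5z)y_n ⇒ h·k2=z(1+3/5z)y_n
  y_{n+1}/y_n = 1 + 3/4z + 1/4z(1+3/5z) = 1 + z + 3/20z²
  R(z) = 1 + z + 3/20z².

Solve |R(x)|<1 on ℝ⁻.
x=-1.04: |R|=0.1222
R=1: x+3/20x²=0 ⇒ x=−20/3=-6.6667; min R=1−1/(4·3/20)=-0.6667>−1
Confirm numerically:
  x=-6.561: |R|=0.89601 <1
  x=-6.198: |R|=0.56428 <1
  x=-3.057: |R|=0.65521 <1
  x=-7.134: |R|=1.50009 >1
  x=-6.883: |R|=1.22335 >1
  x=-6.704: |R|=1.03754 >1
Stable set (-6.6667, 0).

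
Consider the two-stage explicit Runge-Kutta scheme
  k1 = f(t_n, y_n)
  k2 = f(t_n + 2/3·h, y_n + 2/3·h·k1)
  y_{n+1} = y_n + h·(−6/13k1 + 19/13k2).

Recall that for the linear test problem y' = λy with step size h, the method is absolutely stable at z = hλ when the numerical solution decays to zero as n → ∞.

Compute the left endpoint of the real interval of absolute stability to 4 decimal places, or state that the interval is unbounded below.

Set f=λy, z=hλ:
  k1=λy_n ⇒ h·k1=z·y_n;  k2=λ(1+2/3z)y_n ⇒ h·k2=z(1+2/3z)y_n
  y_{n+1}/y_n = 1 − 6/13z + 19/13z(1+2/3z) = 1 + z + 38/39z²
  R(z) = 1 + z + 38/39z².

Find x<0 with |R(x)|<1.
x=-0.6: |R|=0.7508
R=1: x+38/39x²=0 ⇒ x=−39/38=-1.0263; min R=1−1/(4·38/39)=0.7434>−1
Confirm numerically:
  x=-0.608: |R|=0.75219 <1
  x=-0.573: |R|=0.74691 <1
  x=-0.454: |R|=0.74683 <1
  x=-1.459: |R|=1.61510 >1
  x=-1.386: |R|=1.48574 >1
Interval (-1.0263, 0).

z* = -1.0263.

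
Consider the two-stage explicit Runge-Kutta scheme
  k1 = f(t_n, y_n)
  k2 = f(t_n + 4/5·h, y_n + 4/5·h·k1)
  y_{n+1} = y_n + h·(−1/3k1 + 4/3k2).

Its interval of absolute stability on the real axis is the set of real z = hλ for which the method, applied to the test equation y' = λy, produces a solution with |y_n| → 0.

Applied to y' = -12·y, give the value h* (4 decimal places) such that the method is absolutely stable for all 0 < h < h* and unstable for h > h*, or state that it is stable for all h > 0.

(-0.9375,0); λ=-12 ⇒ h* = (15/16)/12 = 0.0781.

Test eqn y'=λy, z=hλ:
  k1=λy_n ⇒ h·k1=z·y_n;  k2=λ(1+4/5z)y_n ⇒ h·k2=z(1+4/5z)y_n
  y_{n+1}/y_n = 1 − 1/3z + 4/3z(1+4/5z) = 1 + z + 16/15z²
  so R(z) = 1 + z + 16/15z².

Find x<0 with |R(x)|<1.
x=-0.63: |R|=0.7934
R=1: x+16/15x²=0 ⇒ x=−15/16=-0.9375; min R=1−1/(4·16/15)=0.7656>−1
Confirm numerically:
  x=-0.748: |R|=0.84880 <1
  x=-0.630: |R|=0.79336 <1
  x=-0.578: |R|=0.77836 <1
  x=-0.484: |R|=0.76587 <1
  x=-1.463: |R|=1.82006 >1
  x=-1.253: |R|=1.42168 >1
  x=-1.123: |R|=1.22220 >1
Stable set (-0.9375, 0).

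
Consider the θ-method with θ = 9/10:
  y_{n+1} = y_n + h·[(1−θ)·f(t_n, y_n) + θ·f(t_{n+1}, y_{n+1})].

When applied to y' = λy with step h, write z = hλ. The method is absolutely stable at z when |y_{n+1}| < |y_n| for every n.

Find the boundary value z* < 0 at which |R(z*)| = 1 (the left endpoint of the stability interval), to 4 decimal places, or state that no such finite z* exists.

(−∞, 0) — no finite endpoint.

With y'=λy (z=hλ):
  y_{n+1} = y_n + z·[1/10·y_n + 9/10·y_{n+1}] ⇒ (1 − 9/10z)y_{n+1} = (1 + 1/10z)y_n
  so R(z) = (1 + 1/10z)/(1 − 9/10z).

Solve |R(x)|<1 on ℝ⁻.
x=-1.19: |R|=0.4254
x=-2: |R|=0.2857
x=-10: |R|=0.0000
x=-100: |R|=0.0989
θ=9/10≥1/2 ⇒ |1+1/10x|<|1−9/10x| ∀x<0 ⇒ interval (−∞,0).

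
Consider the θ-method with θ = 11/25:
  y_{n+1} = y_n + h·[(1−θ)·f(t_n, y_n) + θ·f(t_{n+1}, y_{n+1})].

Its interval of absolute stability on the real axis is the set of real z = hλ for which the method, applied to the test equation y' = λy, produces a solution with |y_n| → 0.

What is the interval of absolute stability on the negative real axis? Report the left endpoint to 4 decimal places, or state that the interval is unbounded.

Test eqn y'=λy, z=hλ:
  y_{n+1} = y_n + z·[14/25·y_n + 11/25·y_{n+1}] ⇒ (1 − 11/25z)y_{n+1} = (1 + 14/25z)y_n
  R(z) = (1 + 14/25z)/(1 − 11/25z).

Solve |R(x)|<1 on ℝ⁻.
x=-1.63: |R|=0.0508
R=−1: 1+14/25x = −1+11/25x ⇒ -3/25x=2 ⇒ x=2/(-3/25)=-16.6667
Confirm numerically:
  x=-16.345: |R|=0.99529 <1
  x=-11.307: |R|=0.89236 <1
  x=-11.033: |R|=0.88453 <1
  x=-17.051: |R|=1.00542 >1
  x=-17.020: |R|=1.00499 >1
Interval (-16.6667, 0).

(-16.6667, 0).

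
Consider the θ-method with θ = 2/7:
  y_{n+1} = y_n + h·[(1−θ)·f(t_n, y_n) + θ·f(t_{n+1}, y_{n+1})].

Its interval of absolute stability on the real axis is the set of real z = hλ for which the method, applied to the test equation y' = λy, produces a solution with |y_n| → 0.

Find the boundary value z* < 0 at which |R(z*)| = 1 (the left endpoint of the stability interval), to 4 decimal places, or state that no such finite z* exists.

z* = -4.6667.

Set f=λy, z=hλ:
  y_{n+1} = y_n + z·[5/7·y_n + 2/7·y_{n+1}] ⇒ (1 − 2/7z)y_{n+1} = (1 + 5/7z)y_n
  so R(z) = (1 + 5/7z)/(1 − 2/7z).

Need |R(x)|<1, x<0.
x=-1.68: |R|=0.1351
R=−1: 1+5/7x = −1+2/7x ⇒ -3/7x=2 ⇒ x=2/(-3/7)=-4.6667
Confirm numerically:
  x=-4.604: |R|=0.98840 <1
  x=-4.573: |R|=0.98260 <1
  x=-4.244: |R|=0.91813 <1
  x=-3.786: |R|=0.81869 <1
  x=-5.078: |R|=1.07193 >1
  x=-5.076: |R|=1.07160 >1
Stable set (-4.6667, 0).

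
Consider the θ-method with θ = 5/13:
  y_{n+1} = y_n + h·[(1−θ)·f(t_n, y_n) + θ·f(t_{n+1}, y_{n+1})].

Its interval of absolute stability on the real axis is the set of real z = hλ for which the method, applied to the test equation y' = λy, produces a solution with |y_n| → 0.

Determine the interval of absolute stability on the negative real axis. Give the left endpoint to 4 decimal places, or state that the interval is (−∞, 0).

(-8.6667, 0).

Set f=λy, z=hλ:
  y_{n+1} = y_n + z·[8/13·y_n + 5/13·y_{n+1}] ⇒ (1 − 5/13z)y_{n+1} = (1 + 8/13z)y_n
  so R(z) = (1 + 8/13z)/(1 − 5/13z).

Boundary: |R(x)|=1, x<0.
x=-0.9: |R|=0.3314
R=−1: 1+8/13x = −1+5/13x ⇒ -3/13x=2 ⇒ x=2/(-3/13)=-8.6667
Confirm numerically:
  x=-7.315: |R|=0.91820 <1
  x=-4.977: |R|=0.70783 <1
  x=-4.850: |R|=0.69262 <1
  x=-9.189: |R|=1.02658 >1
  x=-8.780: |R|=1.00598 >1
Stable set (-8.6667, 0).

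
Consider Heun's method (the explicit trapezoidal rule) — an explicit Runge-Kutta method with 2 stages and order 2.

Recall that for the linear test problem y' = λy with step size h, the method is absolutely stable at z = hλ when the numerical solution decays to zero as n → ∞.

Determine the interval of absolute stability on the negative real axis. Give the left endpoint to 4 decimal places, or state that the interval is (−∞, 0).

(-2.0000, 0).

Set f=λy, z=hλ:
  order 2, 2-stage ⇒ R(z)=1+z+z^2/2
  (e.g. R(-0.33)=0.72445, |R|=0.72445)

Need |R(x)|<1, x<0.
x=-0.33: |R|=0.7245
|R(-2.27)|=1.3064 |R(-0.91)|=0.5041 |R(-0.9)|=0.5050
Bisect:
  x_lo=-2.4759 |R|=1.5892  x_hi=-0.2726 |R|=0.7645
  mid=-1.37428 |R|=0.57004 →hi
  mid=-1.92511 |R|=0.92791 →hi
  mid=-2.20052 |R|=1.22063 →lo
  mid=-2.06281 |R|=1.06479 →lo
  mid=-1.99396 |R|=0.99398 →hi
  mid=-2.02839 |R|=1.02879 →lo
  mid=-2.01117 |R|=1.01124 →lo
  mid=-2.00257 |R|=1.00257 →lo
  mid=-1.99826 |R|=0.99827 →hi
  mid=-2.00042 |R|=1.00042 →lo
  ...
  [-2.00001,-1.99988] ⇒ x*=-2.0000
Stable set (-2.0000, 0).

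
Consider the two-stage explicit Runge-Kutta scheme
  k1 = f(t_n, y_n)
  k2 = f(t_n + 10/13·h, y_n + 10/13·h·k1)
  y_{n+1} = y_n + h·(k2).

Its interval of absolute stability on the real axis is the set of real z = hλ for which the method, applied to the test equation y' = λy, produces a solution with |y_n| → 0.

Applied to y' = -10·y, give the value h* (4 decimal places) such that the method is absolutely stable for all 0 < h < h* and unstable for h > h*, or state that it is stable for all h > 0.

On y'=λy, z=hλ:
  k1=λy_n ⇒ h·k1=z·y_n;  k2=λ(1+10/13z)y_n ⇒ h·k2=z(1+10/13z)y_n
  y_{n+1}/y_n = 1 + z(1+10/13z) = 1 + z + 10/13z²
  Hence R(z) = 1 + z + 10/13z².

Find x<0 with |R(x)|<1.
x=-0.95: |R|=0.7442
R=1: x+10/13x²=0 ⇒ x=−13/10=-1.3000; min R=1−1/(4·10/13)=0.6750>−1
Confirm numerically:
  x=-1.247: |R|=0.94916 <1
  x=-1.237: |R|=0.94005 <1
  x=-0.927: |R|=0.73402 <1
  x=-0.645: |R|=0.67502 <1
  x=-1.746: |R|=1.59901 >1
  x=-1.345: |R|=1.04656 >1
So |R|<1 on (-1.3000, 0).

(-1.3000,0); λ=-10 ⇒ h* = (13/10)/10 = 0.1300.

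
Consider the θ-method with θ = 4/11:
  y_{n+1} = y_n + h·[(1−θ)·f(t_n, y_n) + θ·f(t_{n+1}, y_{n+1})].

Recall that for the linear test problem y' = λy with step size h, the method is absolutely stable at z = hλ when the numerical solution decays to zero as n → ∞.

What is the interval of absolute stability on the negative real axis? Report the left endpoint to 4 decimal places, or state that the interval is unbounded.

(-7.3333, 0).

With y'=λy (z=hλ):
  y_{n+1} = y_n + z·[7/11·y_n + 4/11·y_{n+1}] ⇒ (1 − 4/11z)y_{n+1} = (1 + 7/11z)y_n
  R(z) = (1 + 7/11z)/(1 − 4/11z).

Find x<0 with |R(x)|<1.
x=-0.84: |R|=0.3565
R=−1: 1+7/11x = −1+4/11x ⇒ -3/11x=2 ⇒ x=2/(-3/11)=-7.3333
Confirm numerically:
  x=-6.734: |R|=0.95260 <1
  x=-4.648: |R|=0.72776 <1
  x=-3.891: |R|=0.61124 <1
  x=-3.528: |R|=0.54540 <1
  x=-7.621: |R|=1.02080 >1
  x=-7.365: |R|=1.00235 >1
Interval (-7.3333, 0).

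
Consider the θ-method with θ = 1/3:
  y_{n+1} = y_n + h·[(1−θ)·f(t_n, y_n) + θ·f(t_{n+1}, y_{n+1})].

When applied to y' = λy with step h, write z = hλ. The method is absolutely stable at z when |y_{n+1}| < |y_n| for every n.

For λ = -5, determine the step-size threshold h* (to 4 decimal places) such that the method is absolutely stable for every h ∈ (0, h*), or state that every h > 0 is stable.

(-6.0000,0); λ=-5 ⇒ h* = (6)/5 = 1.2000.

Set f=λy, z=hλ:
  y_{n+1} = y_n + z·[2/3·y_n + 1/3·y_{n+1}] ⇒ (1 − 1/3z)y_{n+1} = (1 + 2/3z)y_n
  ⇒ R(z) = (1 + 2/3z)/(1 − 1/3z).

Need |R(x)|<1, x<0.
x=-1.32: |R|=0.0833
R=−1: 1+2/3x = −1+1/3x ⇒ -1/3x=2 ⇒ x=2/(-1/3)=-6.0000
Confirm numerically:
  x=-5.772: |R|=0.97401 <1
  x=-5.243: |R|=0.90816 <1
  x=-4.153: |R|=0.74179 <1
  x=-3.535: |R|=0.62280 <1
  x=-6.557: |R|=1.05828 >1
  x=-6.485: |R|=1.05113 >1
  x=-6.339: |R|=1.03630 >1
Stable set (-6.0000, 0).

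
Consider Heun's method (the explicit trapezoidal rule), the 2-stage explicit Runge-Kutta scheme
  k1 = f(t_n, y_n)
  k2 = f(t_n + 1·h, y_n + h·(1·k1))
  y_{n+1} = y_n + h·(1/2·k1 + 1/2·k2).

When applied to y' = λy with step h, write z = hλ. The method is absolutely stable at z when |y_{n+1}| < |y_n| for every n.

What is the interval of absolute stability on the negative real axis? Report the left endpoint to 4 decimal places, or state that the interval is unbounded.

(-2.0000, 0).

Test eqn y'=λy, z=hλ:
  order 2, 2-stage ⇒ R(z)=1+z+z^2/2
  (e.g. R(-1.16)=0.51280, |R|=0.51280)

Boundary: |R(x)|=1, x<0.
x=-1.16: |R|=0.5128
|R(-2.06)|=1.0618 |R(-1.64)|=0.7048 |R(-0.8)|=0.5200
Bisect:
  x_lo=-2.6942 |R|=1.9352  x_hi=-0.3960 |R|=0.6824
  mid=-1.54514 |R|=0.64859 →hi
  mid=-2.11969 |R|=1.12685 →lo
  mid=-1.83241 |R|=0.84645 →hi
  mid=-1.97605 |R|=0.97634 →hi
  mid=-2.04787 |R|=1.04901 →lo
  mid=-2.01196 |R|=1.01203 →lo
  mid=-1.99400 |R|=0.99402 →hi
  mid=-2.00298 |R|=1.00298 →lo
  ...
  [-2.00003,-1.99989] ⇒ x*=-2.0000
Interval (-2.0000, 0).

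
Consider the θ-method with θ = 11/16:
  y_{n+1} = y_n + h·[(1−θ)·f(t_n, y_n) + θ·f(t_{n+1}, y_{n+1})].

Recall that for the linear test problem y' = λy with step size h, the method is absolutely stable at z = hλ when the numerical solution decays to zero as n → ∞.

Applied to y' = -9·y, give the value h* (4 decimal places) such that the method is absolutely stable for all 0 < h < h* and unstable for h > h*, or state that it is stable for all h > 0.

unbounded; (−∞, 0). Any h>0 works for λ=-9.

Test eqn y'=λy, z=hλ:
  y_{n+1} = y_n + z·[5/16·y_n + 11/16·y_{n+1}] ⇒ (1 − 11/16z)y_{n+1} = (1 + 5/16z)y_n
  Hence R(z) = (1 + 5/16z)/(1 − 11/16z).

Boundary: |R(x)|=1, x<0.
x=-0.65: |R|=0.5508
x=-2: |R|=0.1579
x=-10: |R|=0.2698
x=-100: |R|=0.4337
θ=11/16≥1/2 ⇒ |1+5/16x|<|1−11/16x| ∀x<0 ⇒ unbounded interval.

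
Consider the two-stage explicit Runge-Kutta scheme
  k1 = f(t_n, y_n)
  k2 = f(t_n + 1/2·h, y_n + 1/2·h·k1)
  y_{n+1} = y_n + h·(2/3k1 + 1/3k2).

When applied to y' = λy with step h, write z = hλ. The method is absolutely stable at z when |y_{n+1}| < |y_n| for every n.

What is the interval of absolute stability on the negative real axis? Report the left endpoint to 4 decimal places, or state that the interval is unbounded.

(-6.0000, 0).

With y'=λy (z=hλ):
  k1=λy_n ⇒ h·k1=z·y_n;  k2=λ(1+1/2z)y_n ⇒ h·k2=z(1+1/2z)y_n
  y_{n+1}/y_n = 1 + 2/3z + 1/3z(1+1/2z) = 1 + z + 1/6z²
  Hence R(z) = 1 + z + 1/6z².

Boundary: |R(x)|=1, x<0.
x=-1.21: |R|=0.0340
R=1: x+1/6x²=0 ⇒ x=−6=-6.0000; min R=1−1/(4·1/6)=-0.5000>−1
Confirm numerically:
  x=-5.488: |R|=0.53169 <1
  x=-3.583: |R|=0.44335 <1
  x=-2.722: |R|=0.48712 <1
  x=-2.684: |R|=0.48336 <1
  x=-6.585: |R|=1.64204 >1
  x=-6.559: |R|=1.61108 >1
Interval (-6.0000, 0).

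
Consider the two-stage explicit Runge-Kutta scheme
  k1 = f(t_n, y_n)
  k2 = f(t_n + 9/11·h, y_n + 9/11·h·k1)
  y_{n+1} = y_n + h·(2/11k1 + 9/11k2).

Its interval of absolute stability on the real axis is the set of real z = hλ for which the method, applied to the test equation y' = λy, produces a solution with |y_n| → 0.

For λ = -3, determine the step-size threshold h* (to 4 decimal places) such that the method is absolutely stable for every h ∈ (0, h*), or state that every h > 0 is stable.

(-1.4938,0); λ=-3 ⇒ h* = (121/81)/3 = 0.4979.

On y'=λy, z=hλ:
  k1=λy_n ⇒ h·k1=z·y_n;  k2=λ(1+9/11z)y_n ⇒ h·k2=z(1+9/11z)y_n
  y_{n+1}/y_n = 1 + 2/11z + 9/11z(1+9/11z) = 1 + z + 81/121z²
  R(z) = 1 + z + 81/121z².

Find x<0 with |R(x)|<1.
x=-1.77: |R|=1.3272
R=1: x+81/121x²=0 ⇒ x=−121/81=-1.4938; min R=1−1/(4·81/121)=0.6265>−1
Confirm numerically:
  x=-1.140: |R|=0.72998 <1
  x=-0.950: |R|=0.65415 <1
  x=-0.733: |R|=0.62667 <1
  x=-1.646: |R|=1.16767 >1
  x=-1.552: |R|=1.06044 >1
So |R|<1 on (-1.4938, 0).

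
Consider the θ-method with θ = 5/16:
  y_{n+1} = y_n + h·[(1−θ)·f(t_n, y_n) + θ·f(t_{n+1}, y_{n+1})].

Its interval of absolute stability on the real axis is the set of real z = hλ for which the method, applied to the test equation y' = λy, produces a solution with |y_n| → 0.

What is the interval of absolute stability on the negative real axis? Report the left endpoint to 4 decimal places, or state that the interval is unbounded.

(-5.3333, 0).

Test eqn y'=λy, z=hλ:
  y_{n+1} = y_n + z·[11/16·y_n + 5/16·y_{n+1}] ⇒ (1 − 5/16z)y_{n+1} = (1 + 11/16z)y_n
  R(z) = (1 + 11/16z)/(1 − 5/16z).

Need |R(x)|<1, x<0.
x=-1.41: |R|=0.0213
R=−1: 1+11/16x = −1+5/16x ⇒ -3/8x=2 ⇒ x=2/(-3/8)=-5.3333
Confirm numerically:
  x=-4.608: |R|=0.88852 <1
  x=-4.046: |R|=0.78681 <1
  x=-3.067: |R|=0.56604 <1
  x=-2.310: |R|=0.34156 <1
  x=-5.931: |R|=1.07855 >1
  x=-5.748: |R|=1.05561 >1
  x=-5.550: |R|=1.02971 >1
Interval (-5.3333, 0).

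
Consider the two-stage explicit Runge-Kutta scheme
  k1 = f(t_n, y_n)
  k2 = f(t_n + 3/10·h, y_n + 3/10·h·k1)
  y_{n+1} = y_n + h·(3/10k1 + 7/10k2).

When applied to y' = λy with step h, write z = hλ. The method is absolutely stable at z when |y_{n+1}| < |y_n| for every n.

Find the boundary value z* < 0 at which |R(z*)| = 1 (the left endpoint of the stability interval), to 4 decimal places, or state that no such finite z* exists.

On y'=λy, z=hλ:
  k1=λy_n ⇒ h·k1=z·y_n;  k2=λ(1+3/10z)y_n ⇒ h·k2=z(1+3/10z)y_n
  y_{n+1}/y_n = 1 + 3/10z + 7/10z(1+3/10z) = 1 + z + 21/100z²
  ⇒ R(z) = 1 + z + 21/100z².

Solve |R(x)|<1 on ℝ⁻.
x=-0.35: |R|=0.6757
R=1: x+21/100x²=0 ⇒ x=−100/21=-4.7619; min R=1−1/(4·21/100)=-0.1905>−1
Confirm numerically:
  x=-3.595: |R|=0.11905 <1
  x=-3.594: |R|=0.11854 <1
  x=-3.067: |R|=0.09164 <1
  x=-5.242: |R|=1.52850 >1
  x=-5.056: |R|=1.31226 >1
Interval (-4.7619, 0).

left endpoint -4.7619.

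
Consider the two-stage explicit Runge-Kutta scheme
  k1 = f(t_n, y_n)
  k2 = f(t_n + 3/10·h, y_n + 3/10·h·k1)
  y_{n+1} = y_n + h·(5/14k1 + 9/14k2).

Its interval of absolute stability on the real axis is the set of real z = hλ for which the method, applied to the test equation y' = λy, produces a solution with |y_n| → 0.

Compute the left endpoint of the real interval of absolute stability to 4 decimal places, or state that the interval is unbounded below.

On y'=λy, z=hλ:
  k1=λy_n ⇒ h·k1=z·y_n;  k2=λ(1+3/10z)y_n ⇒ h·k2=z(1+3/10z)y_n
  y_{n+1}/y_n = 1 + 5/14z + 9/14z(1+3/10z) = 1 + z + 27/140z²
  R(z) = 1 + z + 27/140z².

Need |R(x)|<1, x<0.
x=-0.48: |R|=0.5644
R=1: x+27/140x²=0 ⇒ x=−140/27=-5.1852; min R=1−1/(4·27/140)=-0.2963>−1
Confirm numerically:
  x=-4.809: |R|=0.65111 <1
  x=-4.425: |R|=0.35126 <1
  x=-3.196: |R|=0.22608 <1
  x=-2.123: |R|=0.25377 <1
  x=-5.740: |R|=1.61418 >1
  x=-5.243: |R|=1.05846 >1
Interval (-5.1852, 0).

left endpoint -5.1852.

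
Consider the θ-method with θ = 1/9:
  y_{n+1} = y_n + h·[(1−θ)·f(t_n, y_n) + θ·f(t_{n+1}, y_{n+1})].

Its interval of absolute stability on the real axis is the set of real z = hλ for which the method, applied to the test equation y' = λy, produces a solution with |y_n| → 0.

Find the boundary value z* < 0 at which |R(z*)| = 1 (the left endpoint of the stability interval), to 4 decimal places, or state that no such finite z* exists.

z* = -2.5714.

Test eqn y'=λy, z=hλ:
  y_{n+1} = y_n + z·[8/9·y_n + 1/9·y_{n+1}] ⇒ (1 − 1/9z)y_{n+1} = (1 + 8/9z)y_n
  Hence R(z) = (1 + 8/9z)/(1 − 1/9z).

Boundary: |R(x)|=1, x<0.
x=-1.73: |R|=0.4511
R=−1: 1+8/9x = −1+1/9x ⇒ -7/9x=2 ⇒ x=2/(-7/9)=-2.5714
Confirm numerically:
  x=-1.902: |R|=0.57017 <1
  x=-1.845: |R|=0.53112 <1
  x=-1.760: |R|=0.47212 <1
  x=-3.133: |R|=1.32399 >1
  x=-3.032: |R|=1.26795 >1
Interval (-2.5714, 0).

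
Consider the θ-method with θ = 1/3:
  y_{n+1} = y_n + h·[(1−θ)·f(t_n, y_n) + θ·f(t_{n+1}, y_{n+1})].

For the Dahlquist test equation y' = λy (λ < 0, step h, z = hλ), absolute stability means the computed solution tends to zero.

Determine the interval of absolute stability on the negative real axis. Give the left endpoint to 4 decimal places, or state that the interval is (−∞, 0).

z∈(-6.0000,0).

With y'=λy (z=hλ):
  y_{n+1} = y_n + z·[2/3·y_n + 1/3·y_{n+1}] ⇒ (1 − 1/3z)y_{n+1} = (1 + 2/3z)y_n
  ⇒ R(z) = (1 + 2/3z)/(1 − 1/3z).

Boundary: |R(x)|=1, x<0.
x=-1.31: |R|=0.0882
R=−1: 1+2/3x = −1+1/3x ⇒ -1/3x=2 ⇒ x=2/(-1/3)=-6.0000
Confirm numerically:
  x=-4.659: |R|=0.82491 <1
  x=-4.584: |R|=0.81329 <1
  x=-3.208: |R|=0.55026 <1
  x=-2.454: |R|=0.34983 <1
  x=-6.248: |R|=1.02682 >1
  x=-6.175: |R|=1.01907 >1
  x=-6.025: |R|=1.00277 >1
Stable set (-6.0000, 0).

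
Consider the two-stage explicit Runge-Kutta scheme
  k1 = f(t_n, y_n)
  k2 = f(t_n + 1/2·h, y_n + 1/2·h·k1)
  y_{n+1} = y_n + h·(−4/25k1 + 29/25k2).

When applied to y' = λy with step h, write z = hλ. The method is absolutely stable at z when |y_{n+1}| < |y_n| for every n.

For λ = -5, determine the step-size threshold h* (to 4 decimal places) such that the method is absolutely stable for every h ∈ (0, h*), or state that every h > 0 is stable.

Test eqn y'=λy, z=hλ:
  k1=λy_n ⇒ h·k1=z·y_n;  k2=λ(1+1/2z)y_n ⇒ h·k2=z(1+1/2z)y_n
  y_{n+1}/y_n = 1 − 4/25z + 29/25z(1+1/2z) = 1 + z + 29/50z²
  R(z) = 1 + z + 29/50z².

Need |R(x)|<1, x<0.
x=-1.18: |R|=0.6276
R=1: x+29/50x²=0 ⇒ x=−50/29=-1.7241; min R=1−1/(4·29/50)=0.5690>−1
Confirm numerically:
  x=-1.111: |R|=0.60491 <1
  x=-1.092: |R|=0.59963 <1
  x=-1.012: |R|=0.58200 <1
  x=-2.182: |R|=1.57945 >1
  x=-1.827: |R|=1.10900 >1
Stable set (-1.7241, 0).

(-1.7241,0); λ=-5 ⇒ h* = (50/29)/5 = 0.3448.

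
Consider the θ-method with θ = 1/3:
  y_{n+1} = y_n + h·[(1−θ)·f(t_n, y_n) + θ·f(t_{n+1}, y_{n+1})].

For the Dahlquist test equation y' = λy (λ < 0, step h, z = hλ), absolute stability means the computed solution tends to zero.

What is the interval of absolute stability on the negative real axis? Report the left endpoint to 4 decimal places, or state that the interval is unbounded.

Test eqn y'=λy, z=hλ:
  y_{n+1} = y_n + z·[2/3·y_n + 1/3·y_{n+1}] ⇒ (1 − 1/3z)y_{n+1} = (1 + 2/3z)y_n
  so R(z) = (1 + 2/3z)/(1 − 1/3z).

Solve |R(x)|<1 on ℝ⁻.
x=-0.61: |R|=0.4931
R=−1: 1+2/3x = −1+1/3x ⇒ -1/3x=2 ⇒ x=2/(-1/3)=-6.0000
Confirm numerically:
  x=-5.847: |R|=0.98271 <1
  x=-5.280: |R|=0.91304 <1
  x=-4.974: |R|=0.87133 <1
  x=-6.365: |R|=1.03897 >1
  x=-6.110: |R|=1.01207 >1
So |R|<1 on (-6.0000, 0).

z∈(-6.0000,0).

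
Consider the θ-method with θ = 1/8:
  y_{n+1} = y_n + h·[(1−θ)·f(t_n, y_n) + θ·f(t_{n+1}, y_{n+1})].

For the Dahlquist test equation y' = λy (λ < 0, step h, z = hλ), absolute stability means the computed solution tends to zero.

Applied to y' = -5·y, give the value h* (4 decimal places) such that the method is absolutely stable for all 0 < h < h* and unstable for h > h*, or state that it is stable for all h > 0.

(-2.6667,0); λ=-5 ⇒ h* = (8/3)/5 = 0.5333.

Set f=λy, z=hλ:
  y_{n+1} = y_n + z·[7/8·y_n + 1/8·y_{n+1}] ⇒ (1 − 1/8z)y_{n+1} = (1 + 7/8z)y_n
  R(z) = (1 + 7/8z)/(1 − 1/8z).

Solve |R(x)|<1 on ℝ⁻.
x=-1.52: |R|=0.2773
R=−1: 1+7/8x = −1+1/8x ⇒ -3/4x=2 ⇒ x=2/(-3/4)=-2.6667
Confirm numerically:
  x=-2.427: |R|=0.86209 <1
  x=-2.038: |R|=0.62423 <1
  x=-1.795: |R|=0.46605 <1
  x=-1.661: |R|=0.37543 <1
  x=-3.233: |R|=1.30250 >1
  x=-3.214: |R|=1.29285 >1
  x=-2.758: |R|=1.05094 >1
So |R|<1 on (-2.6667, 0).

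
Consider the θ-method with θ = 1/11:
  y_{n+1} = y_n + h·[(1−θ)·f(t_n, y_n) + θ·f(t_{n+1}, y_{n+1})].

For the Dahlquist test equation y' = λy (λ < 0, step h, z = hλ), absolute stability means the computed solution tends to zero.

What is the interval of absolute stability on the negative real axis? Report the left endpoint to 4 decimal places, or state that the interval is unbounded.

Set f=λy, z=hλ:
  y_{n+1} = y_n + z·[10/11·y_n + 1/11·y_{n+1}] ⇒ (1 − 1/11z)y_{n+1} = (1 + 10/11z)y_n
  R(z) = (1 + 10/11z)/(1 − 1/11z).

Need |R(x)|<1, x<0.
x=-1.61: |R|=0.4044
R=−1: 1+10/11x = −1+1/11x ⇒ -9/11x=2 ⇒ x=2/(-9/11)=-2.4444
Confirm numerically:
  x=-2.422: |R|=0.98495 <1
  x=-2.187: |R|=0.82430 <1
  x=-1.860: |R|=0.59098 <1
  x=-1.386: |R|=0.23091 <1
  x=-2.992: |R|=1.35220 >1
  x=-2.820: |R|=1.24457 >1
  x=-2.772: |R|=1.21406 >1
So |R|<1 on (-2.4444, 0).

(-2.4444, 0).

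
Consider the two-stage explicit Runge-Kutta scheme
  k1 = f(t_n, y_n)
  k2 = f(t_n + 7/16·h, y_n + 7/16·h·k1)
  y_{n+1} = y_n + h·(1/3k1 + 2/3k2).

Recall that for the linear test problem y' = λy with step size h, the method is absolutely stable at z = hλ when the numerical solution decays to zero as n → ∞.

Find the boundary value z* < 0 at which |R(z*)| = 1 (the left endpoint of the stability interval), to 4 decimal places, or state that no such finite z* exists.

With y'=λy (z=hλ):
  k1=λy_n ⇒ h·k1=z·y_n;  k2=λ(1+7/16z)y_n ⇒ h·k2=z(1+7/16z)y_n
  y_{n+1}/y_n = 1 + 1/3z + 2/3z(1+7/16z) = 1 + z + 7/24z²
  Hence R(z) = 1 + z + 7/24z².

Solve |R(x)|<1 on ℝ⁻.
x=-1.14: |R|=0.2391
R=1: x+7/24x²=0 ⇒ x=−24/7=-3.4286; min R=1−1/(4·7/24)=0.1429>−1
Confirm numerically:
  x=-2.915: |R|=0.56336 <1
  x=-2.696: |R|=0.42395 <1
  x=-1.693: |R|=0.14299 <1
  x=-1.676: |R|=0.14328 <1
  x=-3.980: |R|=1.64012 >1
  x=-3.636: |R|=1.21998 >1
  x=-3.591: |R|=1.17012 >1
So |R|<1 on (-3.4286, 0).

z* = -3.4286.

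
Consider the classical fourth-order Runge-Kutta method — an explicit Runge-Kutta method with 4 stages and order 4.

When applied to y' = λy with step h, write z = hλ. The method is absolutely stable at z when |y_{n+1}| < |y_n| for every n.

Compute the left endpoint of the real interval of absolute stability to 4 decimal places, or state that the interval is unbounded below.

left endpoint -2.7853.

On y'=λy, z=hλ:
  order 4, 4-stage ⇒ R(z)=1+z+z^2/2+z^3/6+z^4/24
  (e.g. R(-1.57)=0.27062, |R|=0.27062)

Solve |R(x)|<1 on ℝ⁻.
x=-1.57: |R|=0.2706
|R(-2.05)|=0.3513 |R(-0.79)|=0.4561 |R(-0.51)|=0.6008
Bisect:
  x_lo=-3.3363 |R|=2.2022  x_hi=-0.1693 |R|=0.8442
  mid=-1.75283 |R|=0.27913 →hi
  mid=-2.54457 |R|=0.69372 →hi
  mid=-2.94045 |R|=1.26026 →lo
  mid=-2.74251 |R|=0.93739 →hi
  mid=-2.84148 |R|=1.08807 →lo
  mid=-2.79200 |R|=1.01015 →lo
  mid=-2.76725 |R|=0.97314 →hi
  mid=-2.77962 |R|=0.99149 →hi
  mid=-2.78581 |R|=1.00078 →lo
  mid=-2.78272 |R|=0.99612 →hi
  ...
  [-2.78542,-2.78523] ⇒ x*=-2.7853
So |R|<1 on (-2.7853, 0).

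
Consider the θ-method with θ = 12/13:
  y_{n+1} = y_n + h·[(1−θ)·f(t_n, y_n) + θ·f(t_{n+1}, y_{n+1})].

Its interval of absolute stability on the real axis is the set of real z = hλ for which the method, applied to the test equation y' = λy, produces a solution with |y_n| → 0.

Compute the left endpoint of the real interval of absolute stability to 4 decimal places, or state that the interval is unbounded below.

With y'=λy (z=hλ):
  y_{n+1} = y_n + z·[1/13·y_n + 12/13·y_{n+1}] ⇒ (1 − 12/13z)y_{n+1} = (1 + 1/13z)y_n
  ⇒ R(z) = (1 + 1/13z)/(1 − 12/13z).

Boundary: |R(x)|=1, x<0.
x=-1.38: |R|=0.3931
x=-2: |R|=0.2973
x=-10: |R|=0.0226
x=-100: |R|=0.0717
θ=12/13≥1/2 ⇒ |1+1/13x|<|1−12/13x| ∀x<0 ⇒ stable on all of ℝ⁻.

interval (−∞, 0).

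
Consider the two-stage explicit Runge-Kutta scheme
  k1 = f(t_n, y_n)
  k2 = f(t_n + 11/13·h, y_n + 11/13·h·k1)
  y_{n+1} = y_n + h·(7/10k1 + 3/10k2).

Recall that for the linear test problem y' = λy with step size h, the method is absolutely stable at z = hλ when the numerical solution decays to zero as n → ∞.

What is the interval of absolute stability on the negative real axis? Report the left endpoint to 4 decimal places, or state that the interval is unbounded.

Set f=λy, z=hλ:
  k1=λy_n ⇒ h·k1=z·y_n;  k2=λ(1+11/13z)y_n ⇒ h·k2=z(1+11/13z)y_n
  y_{n+1}/y_n = 1 + 7/10z + 3/10z(1+11/13z) = 1 + z + 33/130z²
  so R(z) = 1 + z + 33/130z².

Find x<0 with |R(x)|<1.
x=-0.51: |R|=0.5560
R=1: x+33/130x²=0 ⇒ x=−130/33=-3.9394; min R=1−1/(4·33/130)=0.0152>−1
Confirm numerically:
  x=-3.864: |R|=0.92605 <1
  x=-3.704: |R|=0.77867 <1
  x=-2.980: |R|=0.27426 <1
  x=-1.584: |R|=0.05291 <1
  x=-4.281: |R|=1.37123 >1
  x=-4.029: |R|=1.09164 >1
Interval (-3.9394, 0).

z∈(-3.9394,0).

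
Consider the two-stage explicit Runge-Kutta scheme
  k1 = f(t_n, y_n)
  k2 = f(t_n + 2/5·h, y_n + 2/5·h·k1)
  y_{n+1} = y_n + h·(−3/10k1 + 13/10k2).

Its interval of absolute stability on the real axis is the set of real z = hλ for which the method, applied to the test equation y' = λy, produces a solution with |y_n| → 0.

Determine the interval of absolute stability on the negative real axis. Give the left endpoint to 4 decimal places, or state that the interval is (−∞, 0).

z∈(-1.9231,0).

Set f=λy, z=hλ:
  k1=λy_n ⇒ h·k1=z·y_n;  k2=λ(1+2/5z)y_n ⇒ h·k2=z(1+2/5z)y_n
  y_{n+1}/y_n = 1 − 3/10z + 13/10z(1+2/5z) = 1 + z + 13/25z²
  so R(z) = 1 + z + 13/25z².

Solve |R(x)|<1 on ℝ⁻.
x=-1.5: |R|=0.6700
R=1: x+13/25x²=0 ⇒ x=−25/13=-1.9231; min R=1−1/(4·13/25)=0.5192>−1
Confirm numerically:
  x=-1.643: |R|=0.76071 <1
  x=-1.114: |R|=0.53132 <1
  x=-0.790: |R|=0.53453 <1
  x=-2.489: |R|=1.73246 >1
  x=-2.087: |R|=1.17790 >1
Stable set (-1.9231, 0).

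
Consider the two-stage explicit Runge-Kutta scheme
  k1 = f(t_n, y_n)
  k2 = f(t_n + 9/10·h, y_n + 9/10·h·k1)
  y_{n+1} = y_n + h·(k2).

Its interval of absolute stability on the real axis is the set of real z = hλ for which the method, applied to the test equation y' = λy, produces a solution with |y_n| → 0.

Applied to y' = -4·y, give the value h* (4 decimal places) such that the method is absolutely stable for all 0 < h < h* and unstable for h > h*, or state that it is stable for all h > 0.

On y'=λy, z=hλ:
  k1=λy_n ⇒ h·k1=z·y_n;  k2=λ(1+9/10z)y_n ⇒ h·k2=z(1+9/10z)y_n
  y_{n+1}/y_n = 1 + z(1+9/10z) = 1 + z + 9/10z²
  so R(z) = 1 + z + 9/10z².

Need |R(x)|<1, x<0.
x=-0.34: |R|=0.7640
R=1: x+9/10x²=0 ⇒ x=−10/9=-1.1111; min R=1−1/(4·9/10)=0.7222>−1
Confirm numerically:
  x=-1.038: |R|=0.93170 <1
  x=-0.991: |R|=0.89287 <1
  x=-0.789: |R|=0.77127 <1
  x=-1.423: |R|=1.39944 >1
  x=-1.196: |R|=1.09137 >1
  x=-1.156: |R|=1.04670 >1
So |R|<1 on (-1.1111, 0).

(-1.1111,0); λ=-4 ⇒ h* = (10/9)/4 = 0.2778.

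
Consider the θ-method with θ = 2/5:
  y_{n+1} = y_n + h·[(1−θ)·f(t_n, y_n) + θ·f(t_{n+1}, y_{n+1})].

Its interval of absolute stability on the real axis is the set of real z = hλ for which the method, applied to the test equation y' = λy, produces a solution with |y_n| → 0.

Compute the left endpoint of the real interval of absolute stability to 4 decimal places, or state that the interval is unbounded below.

With y'=λy (z=hλ):
  y_{n+1} = y_n + z·[3/5·y_n + 2/5·y_{n+1}] ⇒ (1 − 2/5z)y_{n+1} = (1 + 3/5z)y_n
  so R(z) = (1 + 3/5z)/(1 − 2/5z).

Need |R(x)|<1, x<0.
x=-0.69: |R|=0.4592
R=−1: 1+3/5x = −1+2/5x ⇒ -1/5x=2 ⇒ x=2/(-1/5)=-10.0000
Confirm numerically:
  x=-9.440: |R|=0.97655 <1
  x=-4.891: |R|=0.65438 <1
  x=-4.149: |R|=0.56001 <1
  x=-10.318: |R|=1.01240 >1
  x=-10.246: |R|=1.00965 >1
So |R|<1 on (-10.0000, 0).

left endpoint -10.0000.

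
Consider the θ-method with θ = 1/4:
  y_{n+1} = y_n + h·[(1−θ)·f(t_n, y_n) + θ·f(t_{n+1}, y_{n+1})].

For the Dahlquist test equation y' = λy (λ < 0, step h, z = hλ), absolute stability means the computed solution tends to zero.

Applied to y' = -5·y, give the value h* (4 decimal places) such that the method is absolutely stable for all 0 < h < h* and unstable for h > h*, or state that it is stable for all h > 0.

(-4.0000,0); λ=-5 ⇒ h* = (4)/5 = 0.8000.

Set f=λy, z=hλ:
  y_{n+1} = y_n + z·[3/4·y_n + 1/4·y_{n+1}] ⇒ (1 − 1/4z)y_{n+1} = (1 + 3/4z)y_n
  so R(z) = (1 + 3/4z)/(1 − 1/4z).

Boundary: |R(x)|=1, x<0.
x=-0.75: |R|=0.3684
R=−1: 1+3/4x = −1+1/4x ⇒ -1/2x=2 ⇒ x=2/(-1/2)=-4.0000
Confirm numerically:
  x=-2.954: |R|=0.69917 <1
  x=-2.907: |R|=0.68351 <1
  x=-2.552: |R|=0.55800 <1
  x=-1.832: |R|=0.25652 <1
  x=-4.589: |R|=1.13715 >1
  x=-4.228: |R|=1.05542 >1
  x=-4.108: |R|=1.02664 >1
So |R|<1 on (-4.0000, 0).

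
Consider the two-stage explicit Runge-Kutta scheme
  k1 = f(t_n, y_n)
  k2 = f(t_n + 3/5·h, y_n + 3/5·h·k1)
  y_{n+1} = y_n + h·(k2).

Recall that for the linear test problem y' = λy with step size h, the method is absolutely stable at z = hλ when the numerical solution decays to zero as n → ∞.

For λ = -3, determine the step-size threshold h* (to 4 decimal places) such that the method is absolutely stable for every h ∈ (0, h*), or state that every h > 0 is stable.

(-1.6667,0); λ=-3 ⇒ h* = (5/3)/3 = 0.5556.

Set f=λy, z=hλ:
  k1=λy_n ⇒ h·k1=z·y_n;  k2=λ(1+3/5z)y_n ⇒ h·k2=z(1+3/5z)y_n
  y_{n+1}/y_n = 1 + z(1+3/5z) = 1 + z + 3/5z²
  R(z) = 1 + z + 3/5z².

Boundary: |R(x)|=1, x<0.
x=-1.7: |R|=1.0340
R=1: x+3/5x²=0 ⇒ x=−5/3=-1.6667; min R=1−1/(4·3/5)=0.5833>−1
Confirm numerically:
  x=-1.527: |R|=0.87204 <1
  x=-1.227: |R|=0.67632 <1
  x=-0.756: |R|=0.58692 <1
  x=-0.755: |R|=0.58701 <1
  x=-2.164: |R|=1.64574 >1
  x=-1.898: |R|=1.26344 >1
Interval (-1.6667, 0).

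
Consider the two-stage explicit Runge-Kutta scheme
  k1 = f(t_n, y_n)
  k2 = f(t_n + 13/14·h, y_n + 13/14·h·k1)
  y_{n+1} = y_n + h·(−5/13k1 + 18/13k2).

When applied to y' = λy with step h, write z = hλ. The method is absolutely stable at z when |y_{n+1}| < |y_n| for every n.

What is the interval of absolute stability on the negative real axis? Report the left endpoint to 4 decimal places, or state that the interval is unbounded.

On y'=λy, z=hλ:
  k1=λy_n ⇒ h·k1=z·y_n;  k2=λ(1+13/14z)y_n ⇒ h·k2=z(1+13/14z)y_n
  y_{n+1}/y_n = 1 − 5/13z + 18/13z(1+13/14z) = 1 + z + 9/7z²
  Hence R(z) = 1 + z + 9/7z².

Solve |R(x)|<1 on ℝ⁻.
x=-0.83: |R|=1.0557
R=1: x+9/7x²=0 ⇒ x=−7/9=-0.7778; min R=1−1/(4·9/7)=0.8056>−1
Confirm numerically:
  x=-0.689: |R|=0.92136 <1
  x=-0.534: |R|=0.83263 <1
  x=-0.465: |R|=0.81300 <1
  x=-0.362: |R|=0.80649 <1
  x=-1.362: |R|=2.02306 >1
  x=-1.071: |R|=1.40377 >1
  x=-0.872: |R|=1.10564 >1
Interval (-0.7778, 0).

(-0.7778, 0).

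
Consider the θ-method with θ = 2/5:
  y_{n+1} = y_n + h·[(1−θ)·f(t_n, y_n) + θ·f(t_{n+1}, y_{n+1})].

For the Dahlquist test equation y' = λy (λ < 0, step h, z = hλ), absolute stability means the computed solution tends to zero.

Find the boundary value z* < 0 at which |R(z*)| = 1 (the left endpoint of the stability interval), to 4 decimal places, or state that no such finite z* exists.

On y'=λy, z=hλ:
  y_{n+1} = y_n + z·[3/5·y_n + 2/5·y_{n+1}] ⇒ (1 − 2/5z)y_{n+1} = (1 + 3/5z)y_n
  Hence R(z) = (1 + 3/5z)/(1 − 2/5z).

Find x<0 with |R(x)|<1.
x=-1.76: |R|=0.0329
R=−1: 1+3/5x = −1+2/5x ⇒ -1/5x=2 ⇒ x=2/(-1/5)=-10.0000
Confirm numerically:
  x=-9.470: |R|=0.97786 <1
  x=-8.029: |R|=0.90640 <1
  x=-7.610: |R|=0.88180 <1
  x=-4.015: |R|=0.54068 <1
  x=-10.344: |R|=1.01339 >1
  x=-10.260: |R|=1.01019 >1
  x=-10.242: |R|=1.00950 >1
Interval (-10.0000, 0).

left endpoint -10.0000.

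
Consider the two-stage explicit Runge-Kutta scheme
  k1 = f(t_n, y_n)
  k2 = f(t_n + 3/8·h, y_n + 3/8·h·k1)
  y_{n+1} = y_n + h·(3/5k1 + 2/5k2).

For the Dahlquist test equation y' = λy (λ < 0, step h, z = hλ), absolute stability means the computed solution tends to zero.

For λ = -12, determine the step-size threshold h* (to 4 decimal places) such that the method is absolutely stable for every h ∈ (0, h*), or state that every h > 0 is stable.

(-6.6667,0); λ=-12 ⇒ h* = (20/3)/12 = 0.5556.

With y'=λy (z=hλ):
  k1=λy_n ⇒ h·k1=z·y_n;  k2=λ(1+3/8z)y_n ⇒ h·k2=z(1+3/8z)y_n
  y_{n+1}/y_n = 1 + 3/5z + 2/5z(1+3/8z) = 1 + z + 3/20z²
  ⇒ R(z) = 1 + z + 3/20z².

Need |R(x)|<1, x<0.
x=-0.63: |R|=0.4295
R=1: x+3/20x²=0 ⇒ x=−20/3=-6.6667; min R=1−1/(4·3/20)=-0.6667>−1
Confirm numerically:
  x=-5.802: |R|=0.24748 <1
  x=-5.720: |R|=0.18776 <1
  x=-2.920: |R|=0.64104 <1
  x=-7.148: |R|=1.51609 >1
  x=-7.070: |R|=1.42773 >1
  x=-6.757: |R|=1.09156 >1
Stable set (-6.6667, 0).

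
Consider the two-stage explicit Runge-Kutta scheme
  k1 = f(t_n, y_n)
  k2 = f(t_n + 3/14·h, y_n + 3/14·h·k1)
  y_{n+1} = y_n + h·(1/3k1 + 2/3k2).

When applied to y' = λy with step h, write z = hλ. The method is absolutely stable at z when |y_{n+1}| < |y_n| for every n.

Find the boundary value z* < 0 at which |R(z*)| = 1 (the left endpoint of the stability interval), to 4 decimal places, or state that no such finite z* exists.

Set f=λy, z=hλ:
  k1=λy_n ⇒ h·k1=z·y_n;  k2=λ(1+3/14z)y_n ⇒ h·k2=z(1+3/14z)y_n
  y_{n+1}/y_n = 1 + 1/3z + 2/3z(1+3/14z) = 1 + z + 1/7z²
  so R(z) = 1 + z + 1/7z².

Find x<0 with |R(x)|<1.
x=-1.11: |R|=0.0660
R=1: x+1/7x²=0 ⇒ x=−7=-7.0000; min R=1−1/(4·1/7)=-0.7500>−1
Confirm numerically:
  x=-6.218: |R|=0.30536 <1
  x=-5.619: |R|=0.10855 <1
  x=-3.050: |R|=0.72107 <1
  x=-2.951: |R|=0.70694 <1
  x=-7.428: |R|=1.45417 >1
  x=-7.111: |R|=1.11276 >1
  x=-7.078: |R|=1.07887 >1
Interval (-7.0000, 0).

left endpoint -7.0000.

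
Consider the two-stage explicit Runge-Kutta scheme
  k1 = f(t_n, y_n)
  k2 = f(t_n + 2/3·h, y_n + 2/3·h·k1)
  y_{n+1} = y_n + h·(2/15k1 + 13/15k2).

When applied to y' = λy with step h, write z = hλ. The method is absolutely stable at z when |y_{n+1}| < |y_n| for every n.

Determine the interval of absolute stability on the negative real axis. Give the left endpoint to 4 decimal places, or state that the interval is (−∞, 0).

Set f=λy, z=hλ:
  k1=λy_n ⇒ h·k1=z·y_n;  k2=λ(1+2/3z)y_n ⇒ h·k2=z(1+2/3z)y_n
  y_{n+1}/y_n = 1 + 2/15z + 13/15z(1+2/3z) = 1 + z + 26/45z²
  Hence R(z) = 1 + z + 26/45z².

Boundary: |R(x)|=1, x<0.
x=-0.31: |R|=0.7455
R=1: x+26/45x²=0 ⇒ x=−45/26=-1.7308; min R=1−1/(4·26/45)=0.5673>−1
Confirm numerically:
  x=-1.475: |R|=0.78203 <1
  x=-1.148: |R|=0.61346 <1
  x=-1.028: |R|=0.58259 <1
  x=-2.272: |R|=1.71048 >1
  x=-1.888: |R|=1.17151 >1
So |R|<1 on (-1.7308, 0).

z∈(-1.7308,0).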